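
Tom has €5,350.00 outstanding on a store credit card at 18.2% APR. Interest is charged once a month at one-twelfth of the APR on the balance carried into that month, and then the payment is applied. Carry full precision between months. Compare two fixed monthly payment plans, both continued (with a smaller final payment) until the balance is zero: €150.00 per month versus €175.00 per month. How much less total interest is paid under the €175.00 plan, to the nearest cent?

€515.61

Monthly rate r = 18.2%/12 = 1.51667% = 0.0151667.
At €150.00/mo: n = ⌈−ln(1 − rB₀/P)/ln(1+r)⌉ = 52 payments (last €108.75); total interest = total paid − €5,350.00 = €2,408.75.
At €175.00/mo: 42 payments (last €68.14); total interest €1,893.14.
Interest saved = €2,408.75 − €1,893.14 = €515.61.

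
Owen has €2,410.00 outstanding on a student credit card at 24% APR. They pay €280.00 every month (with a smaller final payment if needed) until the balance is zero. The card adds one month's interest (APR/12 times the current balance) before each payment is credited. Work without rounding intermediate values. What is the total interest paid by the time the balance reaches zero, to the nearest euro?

€262

Monthly rate r = 24%/12 = 2% = 0.02.
Payoff takes n = ⌈−ln(1 − rB₀/P)/ln(1+r)⌉ = ⌈9.540⌉ = 10 payments; the last is €151.85.
Total paid = 9·€280.00 + €151.85 = €2,671.85.
Total interest = total paid − principal = €2,671.85 − €2,410.00 = €261.85.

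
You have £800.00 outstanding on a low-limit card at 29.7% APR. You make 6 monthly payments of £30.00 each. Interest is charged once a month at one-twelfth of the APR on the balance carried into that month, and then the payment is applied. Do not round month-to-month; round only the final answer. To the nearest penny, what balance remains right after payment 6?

£734.89

Monthly rate r = 29.7%/12 = 2.475% = 0.02475.
Each month: B ← B·(1+r) − £30.00.
Month 1: interest £19.80; balance after payment £789.80.
Month 2: interest £19.55; balance after payment £779.35.
Month 3: interest £19.29; balance after payment £768.64.
Month 4: interest £19.02; balance after payment £757.66.
Month 5: interest £18.75; balance after payment £746.41.
Month 6: interest £18.47; balance after payment £734.89.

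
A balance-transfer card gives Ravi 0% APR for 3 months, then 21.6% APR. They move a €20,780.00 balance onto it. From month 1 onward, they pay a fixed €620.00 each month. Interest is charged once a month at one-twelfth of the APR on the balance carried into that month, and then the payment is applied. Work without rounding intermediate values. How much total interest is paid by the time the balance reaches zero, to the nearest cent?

€8,777.41

Promo months 1–3 at r₀ = 0%/12 = 0; months 4+ at r₁ = 21.6%/12 = 0.018.
After month 3 (no interest yet): B = €20,780.00 − 3·€620.00 = €18,920.00.
Then at r₁ with €620.00/mo: n₂ = −ln(1 − r₁·B/P)/ln(1+r₁) ≈ 44.67 → 45 more payments.
Total paid = 47·€620.00 + €417.41 = €29,557.41; interest = €29,557.41 − €20,780.00 = €8,777.41.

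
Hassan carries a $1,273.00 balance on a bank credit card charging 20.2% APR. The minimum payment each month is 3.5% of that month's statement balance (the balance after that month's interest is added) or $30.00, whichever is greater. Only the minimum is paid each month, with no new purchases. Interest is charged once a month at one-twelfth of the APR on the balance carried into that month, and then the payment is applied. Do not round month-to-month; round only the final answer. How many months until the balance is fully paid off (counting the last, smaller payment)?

61 months

Monthly rate r = 20.2%/12 = 1.68333% = 0.0168333.
While 3.5% of the post-interest balance exceeds $30.00, each month B ← (B·(1+r))·(1 − 0.035), i.e. B shrinks by the factor (1+r)·0.965 = 0.98124.
This holds for months 1–22. Entering month 23 the balance is $839.31; 3.5% of the post-interest balance is now below $30.00, so the flat $30.00 minimum applies from here.
From month 23 a fixed $30.00 at rate r clears $839.31 in 39 more payments. Total: 22 + 39 = 61 months.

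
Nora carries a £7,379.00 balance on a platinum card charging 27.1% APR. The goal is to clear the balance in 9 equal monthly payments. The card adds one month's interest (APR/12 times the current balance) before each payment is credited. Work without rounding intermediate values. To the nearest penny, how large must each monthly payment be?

£915.22

Monthly rate r = 27.1%/12 = 2.25833% = 0.0225833.
Level-payment amortization: P = B₀·r / (1 − (1+r)^(−n)) = 7379.00·0.0225833 / (1 − 1.02258^(−9)).
Denominator 1 − (1+r)^(−9) = 0.182078528.
P = 166.642 / 0.182078528 ≈ 915.22.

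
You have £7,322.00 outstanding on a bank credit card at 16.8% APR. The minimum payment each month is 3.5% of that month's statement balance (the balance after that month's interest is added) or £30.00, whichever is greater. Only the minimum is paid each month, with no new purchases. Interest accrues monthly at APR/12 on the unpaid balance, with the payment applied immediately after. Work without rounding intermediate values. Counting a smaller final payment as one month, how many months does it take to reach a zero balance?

136 months

Monthly rate r = 16.8%/12 = 1.4% = 0.014.
While 3.5% of the post-interest balance exceeds £30.00, each month B ← (B·(1+r))·(1 − 0.035), i.e. B shrinks by the factor (1+r)·0.965 = 0.97851.
This holds for months 1–100. Entering month 101 the balance is £833.98; 3.5% of the post-interest balance is now below £30.00, so the flat £30.00 minimum applies from here.
From month 101 a fixed £30.00 at rate r clears £833.98 in 36 more payments. Total: 100 + 36 = 136 months.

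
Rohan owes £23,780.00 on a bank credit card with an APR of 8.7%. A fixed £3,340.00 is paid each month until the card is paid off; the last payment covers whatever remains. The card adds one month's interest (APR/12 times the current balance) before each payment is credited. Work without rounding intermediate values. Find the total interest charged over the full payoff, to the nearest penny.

Monthly rate r = 8.7%/12 = 0.725% = 0.00725.
Payoff takes n = ⌈−ln(1 − rB₀/P)/ln(1+r)⌉ = ⌈7.337⌉ = 8 payments; the last is £1,126.81.
Total paid = 7·£3,340.00 + £1,126.81 = £24,506.81.
Total interest = total paid − principal = £24,506.81 − £23,780.00 = £726.81.

£726.81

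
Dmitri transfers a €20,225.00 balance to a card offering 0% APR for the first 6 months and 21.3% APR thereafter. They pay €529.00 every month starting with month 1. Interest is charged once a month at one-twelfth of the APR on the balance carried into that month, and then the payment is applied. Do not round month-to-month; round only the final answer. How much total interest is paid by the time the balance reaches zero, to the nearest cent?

Promo months 1–6 at r₀ = 0%/12 = 0; months 7+ at r₁ = 21.3%/12 = 0.01775.
After month 6 (no interest yet): B = €20,225.00 − 6·€529.00 = €17,051.00.
Then at r₁ with €529.00/mo: n₂ = −ln(1 − r₁·B/P)/ln(1+r₁) ≈ 48.25 → 49 more payments.
Total paid = 54·€529.00 + €133.24 = €28,699.24; interest = €28,699.24 − €20,225.00 = €8,474.24.

€8,474.24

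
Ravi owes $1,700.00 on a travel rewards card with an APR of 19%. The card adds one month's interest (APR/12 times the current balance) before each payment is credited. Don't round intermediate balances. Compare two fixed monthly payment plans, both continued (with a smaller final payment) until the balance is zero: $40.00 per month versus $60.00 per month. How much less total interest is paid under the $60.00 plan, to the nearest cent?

Monthly rate r = 19%/12 = 1.58333% = 0.0158333.
At $40.00/mo: n = ⌈−ln(1 − rB₀/P)/ln(1+r)⌉ = 72 payments (last $5.59); total interest = total paid − $1,700.00 = $1,145.59.
At $60.00/mo: 38 payments (last $53.79); total interest $573.79.
Interest saved = $1,145.59 − $573.79 = $571.80.

$571.80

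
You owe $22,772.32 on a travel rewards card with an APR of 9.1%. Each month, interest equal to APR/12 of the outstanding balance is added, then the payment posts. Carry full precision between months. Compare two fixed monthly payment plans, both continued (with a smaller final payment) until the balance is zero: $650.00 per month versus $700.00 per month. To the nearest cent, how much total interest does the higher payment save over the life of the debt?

$319.91

Monthly rate r = 9.1%/12 = 0.758333% = 0.00758333.
At $650.00/mo: n = ⌈−ln(1 − rB₀/P)/ln(1+r)⌉ = 41 payments (last $569.62); total interest = total paid − $22,772.32 = $3,797.30.
At $700.00/mo: 38 payments (last $349.71); total interest $3,477.39.
Interest saved = $3,797.30 − $3,477.39 = $319.91.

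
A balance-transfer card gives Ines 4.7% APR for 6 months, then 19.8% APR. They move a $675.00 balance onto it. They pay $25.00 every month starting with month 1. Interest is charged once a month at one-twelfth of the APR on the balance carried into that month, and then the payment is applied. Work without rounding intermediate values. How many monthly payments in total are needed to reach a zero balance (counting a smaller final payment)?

Promo months 1–6 at r₀ = 4.7%/12 = 0.00391667; months 7+ at r₁ = 19.8%/12 = 0.0165.
After month 6: iterate B ← B·(1+r₀) − $25.00 for 6 months → $539.54.
Then at r₁ with $25.00/mo: n₂ = −ln(1 − r₁·B/P)/ln(1+r₁) ≈ 26.90 → 27 more payments.

33 months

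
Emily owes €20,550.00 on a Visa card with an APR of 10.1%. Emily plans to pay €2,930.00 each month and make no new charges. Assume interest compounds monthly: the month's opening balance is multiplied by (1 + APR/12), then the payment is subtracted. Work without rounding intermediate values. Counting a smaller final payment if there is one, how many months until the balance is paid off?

Monthly rate r = 10.1%/12 = 0.841667% = 0.00841667.
Recurrence: B ← B·(1+r) − €2,930.00.
Month 1: interest €172.96; balance after payment €17,792.96.
Month 2: interest €149.76; balance after payment €15,012.72.
Closed form: n = −ln(1 − rB₀/P)/ln(1+r) = −ln(0.94097)/ln(1.00842) ≈ 7.260, so the balance reaches zero during payment 8.

8 payments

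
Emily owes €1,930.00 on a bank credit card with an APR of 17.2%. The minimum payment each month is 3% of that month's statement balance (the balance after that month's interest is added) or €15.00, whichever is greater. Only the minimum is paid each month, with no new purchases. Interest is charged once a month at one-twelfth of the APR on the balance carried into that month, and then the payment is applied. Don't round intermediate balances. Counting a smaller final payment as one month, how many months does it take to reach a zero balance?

129 months

Monthly rate r = 17.2%/12 = 1.43333% = 0.0143333.
While 3% of the post-interest balance exceeds €15.00, each month B ← (B·(1+r))·(1 − 0.03), i.e. B shrinks by the factor (1+r)·0.97 = 0.9839.
This holds for months 1–85. Entering month 86 the balance is €485.86; 3% of the post-interest balance is now below €15.00, so the flat €15.00 minimum applies from here.
From month 86 a fixed €15.00 at rate r clears €485.86 in 44 more payments. Total: 85 + 44 = 129 months.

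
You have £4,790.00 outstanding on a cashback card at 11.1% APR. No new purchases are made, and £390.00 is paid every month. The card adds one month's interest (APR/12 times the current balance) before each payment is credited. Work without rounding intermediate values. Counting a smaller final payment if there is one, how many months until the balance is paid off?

Monthly rate r = 11.1%/12 = 0.925% = 0.00925.
Recurrence: B ← B·(1+r) − £390.00.
Month 1: interest £44.31; balance after payment £4,444.31.
Month 2: interest £41.11; balance after payment £4,095.42.
Closed form: n = −ln(1 − rB₀/P)/ln(1+r) = −ln(0.88639)/ln(1.00925) ≈ 13.098, so the balance reaches zero during payment 14.

14 payments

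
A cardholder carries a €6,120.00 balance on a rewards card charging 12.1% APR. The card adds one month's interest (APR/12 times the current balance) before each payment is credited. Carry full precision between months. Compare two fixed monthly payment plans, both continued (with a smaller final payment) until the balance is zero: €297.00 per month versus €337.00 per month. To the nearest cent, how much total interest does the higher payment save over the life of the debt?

Monthly rate r = 12.1%/12 = 1.00833% = 0.0100833.
At €297.00/mo: n = ⌈−ln(1 − rB₀/P)/ln(1+r)⌉ = 24 payments (last €64.14); total interest = total paid − €6,120.00 = €775.14.
At €337.00/mo: 21 payments (last €54.01); total interest €674.01.
Interest saved = €775.14 − €674.01 = €101.13.

€101.13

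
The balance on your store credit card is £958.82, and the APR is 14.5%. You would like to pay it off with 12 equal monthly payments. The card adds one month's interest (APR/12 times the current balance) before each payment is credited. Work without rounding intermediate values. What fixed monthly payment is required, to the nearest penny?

Monthly rate r = 14.5%/12 = 1.20833% = 0.0120833.
Level-payment amortization: P = B₀·r / (1 − (1+r)^(−n)) = 958.82·0.0120833 / (1 − 1.01208^(−12)).
Denominator 1 − (1+r)^(−12) = 0.134225634.
P = 11.5857 / 0.134225634 ≈ 86.32.

£86.32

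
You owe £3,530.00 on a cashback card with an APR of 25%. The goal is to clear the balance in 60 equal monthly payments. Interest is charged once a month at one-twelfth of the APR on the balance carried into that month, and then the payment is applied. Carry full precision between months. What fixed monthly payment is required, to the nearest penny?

£103.61

Monthly rate r = 25%/12 = 2.08333% = 0.0208333.
Level-payment amortization: P = B₀·r / (1 − (1+r)^(−n)) = 3530.00·0.0208333 / (1 − 1.02083^(−60)).
Denominator 1 − (1+r)^(−60) = 0.70979196.
P = 73.5417 / 0.70979196 ≈ 103.61.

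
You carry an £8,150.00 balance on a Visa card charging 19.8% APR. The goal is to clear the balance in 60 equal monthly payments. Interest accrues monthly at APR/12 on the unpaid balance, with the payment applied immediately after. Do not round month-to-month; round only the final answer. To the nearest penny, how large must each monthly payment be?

Monthly rate r = 19.8%/12 = 1.65% = 0.0165.
Level-payment amortization: P = B₀·r / (1 − (1+r)^(−n)) = 8150.00·0.0165 / (1 − 1.0165^(−60)).
Denominator 1 − (1+r)^(−60) = 0.625409274.
P = 134.475 / 0.625409274 ≈ 215.02.

£215.02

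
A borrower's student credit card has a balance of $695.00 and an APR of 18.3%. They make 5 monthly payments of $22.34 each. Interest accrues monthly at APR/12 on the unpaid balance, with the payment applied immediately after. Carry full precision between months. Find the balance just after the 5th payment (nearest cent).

Monthly rate r = 18.3%/12 = 1.525% = 0.01525.
Each month: B ← B·(1+r) − $22.34.
Month 1: interest $10.60; balance after payment $683.26.
Month 2: interest $10.42; balance after payment $671.34.
Month 3: interest $10.24; balance after payment $659.24.
Month 4: interest $10.05; balance after payment $646.95.
Month 5: interest $9.87; balance after payment $634.48.

$634.48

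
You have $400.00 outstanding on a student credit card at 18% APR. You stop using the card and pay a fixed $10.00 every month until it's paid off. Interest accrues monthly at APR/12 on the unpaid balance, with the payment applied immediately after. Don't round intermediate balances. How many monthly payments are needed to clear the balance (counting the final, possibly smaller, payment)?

62 months

Monthly rate r = 18%/12 = 1.5% = 0.015.
Recurrence: B ← B·(1+r) − $10.00.
Month 1: interest $6.00; balance after payment $396.00.
Month 2: interest $5.94; balance after payment $391.94.
Closed form: n = −ln(1 − rB₀/P)/ln(1+r) = −ln(0.4)/ln(1.015) ≈ 61.543, so the balance reaches zero during payment 62.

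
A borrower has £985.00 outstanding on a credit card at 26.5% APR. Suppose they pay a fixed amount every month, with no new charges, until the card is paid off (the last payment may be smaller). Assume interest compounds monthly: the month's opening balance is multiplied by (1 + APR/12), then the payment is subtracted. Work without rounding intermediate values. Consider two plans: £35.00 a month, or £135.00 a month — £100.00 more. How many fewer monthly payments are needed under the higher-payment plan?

Monthly rate r = 26.5%/12 = 2.20833% = 0.0220833.
At £35.00/mo: n = ⌈−ln(1 − rB₀/P)/ln(1+r)⌉ = 45 payments (last £16.78); total interest = total paid − £985.00 = £571.78.
At £135.00/mo: 9 payments (last £5.94); total interest £100.94.
Payments saved = 45 − 9 = 36.

36 fewer payments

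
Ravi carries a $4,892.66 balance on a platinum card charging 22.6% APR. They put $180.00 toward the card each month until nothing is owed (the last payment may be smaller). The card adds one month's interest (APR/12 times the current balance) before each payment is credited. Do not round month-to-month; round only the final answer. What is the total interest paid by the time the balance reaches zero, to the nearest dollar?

Monthly rate r = 22.6%/12 = 1.88333% = 0.0188333.
Payoff takes n = ⌈−ln(1 − rB₀/P)/ln(1+r)⌉ = ⌈38.443⌉ = 39 payments; the last is $80.09.
Total paid = 38·$180.00 + $80.09 = $6,920.09.
Total interest = total paid − principal = $6,920.09 − $4,892.66 = $2,027.43.

$2,027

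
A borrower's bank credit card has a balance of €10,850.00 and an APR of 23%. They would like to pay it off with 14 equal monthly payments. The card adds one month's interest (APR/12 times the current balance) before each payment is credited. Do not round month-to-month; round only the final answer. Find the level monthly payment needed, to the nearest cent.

€890.98

Monthly rate r = 23%/12 = 1.91667% = 0.0191667.
Level-payment amortization: P = B₀·r / (1 − (1+r)^(−n)) = 10850.00·0.0191667 / (1 − 1.01917^(−14)).
Denominator 1 − (1+r)^(−14) = 0.233403122.
P = 207.958 / 0.233403122 ≈ 890.98.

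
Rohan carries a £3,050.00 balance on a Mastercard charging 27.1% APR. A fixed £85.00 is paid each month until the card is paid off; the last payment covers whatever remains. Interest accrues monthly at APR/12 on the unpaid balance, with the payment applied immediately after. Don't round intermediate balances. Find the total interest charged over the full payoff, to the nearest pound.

Monthly rate r = 27.1%/12 = 2.25833% = 0.0225833.
Payoff takes n = ⌈−ln(1 − rB₀/P)/ln(1+r)⌉ = ⌈74.446⌉ = 75 payments; the last is £38.16.
Total paid = 74·£85.00 + £38.16 = £6,328.16.
Total interest = total paid − principal = £6,328.16 − £3,050.00 = £3,278.16.

£3,278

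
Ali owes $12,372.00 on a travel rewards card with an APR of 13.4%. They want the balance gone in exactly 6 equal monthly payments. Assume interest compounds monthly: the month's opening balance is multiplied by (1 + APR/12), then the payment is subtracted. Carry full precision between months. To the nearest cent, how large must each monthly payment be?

Monthly rate r = 13.4%/12 = 1.11667% = 0.0111667.
Level-payment amortization: P = B₀·r / (1 − (1+r)^(−n)) = 12372.00·0.0111667 / (1 − 1.01117^(−6)).
Denominator 1 − (1+r)^(−6) = 0.064457476.
P = 138.154 / 0.064457476 ≈ 2143.34.

$2,143.34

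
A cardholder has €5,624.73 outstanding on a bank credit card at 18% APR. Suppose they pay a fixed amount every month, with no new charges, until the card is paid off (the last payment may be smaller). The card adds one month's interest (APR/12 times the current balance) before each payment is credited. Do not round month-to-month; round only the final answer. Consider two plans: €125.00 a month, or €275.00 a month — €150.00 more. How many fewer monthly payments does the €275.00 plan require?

Monthly rate r = 18%/12 = 1.5% = 0.015.
At €125.00/mo: n = ⌈−ln(1 − rB₀/P)/ln(1+r)⌉ = 76 payments (last €60.55); total interest = total paid − €5,624.73 = €3,810.82.
At €275.00/mo: 25 payments (last €168.84); total interest €1,144.11.
Payments saved = 76 − 25 = 51.

51 fewer payments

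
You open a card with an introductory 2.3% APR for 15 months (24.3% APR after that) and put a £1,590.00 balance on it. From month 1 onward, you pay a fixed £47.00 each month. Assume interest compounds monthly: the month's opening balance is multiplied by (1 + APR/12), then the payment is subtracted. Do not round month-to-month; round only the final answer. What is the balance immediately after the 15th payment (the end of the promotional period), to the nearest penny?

Promo months 1–15 at r₀ = 2.3%/12 = 0.00191667; months 16+ at r₁ = 24.3%/12 = 0.02025.
After month 15: iterate B ← B·(1+r₀) − £47.00 for 15 months → £921.79.

£921.79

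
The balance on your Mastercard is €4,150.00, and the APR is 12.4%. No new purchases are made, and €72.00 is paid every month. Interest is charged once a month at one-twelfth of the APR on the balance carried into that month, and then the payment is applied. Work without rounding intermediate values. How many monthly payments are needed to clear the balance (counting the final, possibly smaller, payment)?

Monthly rate r = 12.4%/12 = 1.03333% = 0.0103333.
Recurrence: B ← B·(1+r) − €72.00.
Month 1: interest €42.88; balance after payment €4,120.88.
Month 2: interest €42.58; balance after payment €4,091.47.
Closed form: n = −ln(1 − rB₀/P)/ln(1+r) = −ln(0.4044)/ln(1.01033) ≈ 88.067, so the balance reaches zero during payment 89.

89 months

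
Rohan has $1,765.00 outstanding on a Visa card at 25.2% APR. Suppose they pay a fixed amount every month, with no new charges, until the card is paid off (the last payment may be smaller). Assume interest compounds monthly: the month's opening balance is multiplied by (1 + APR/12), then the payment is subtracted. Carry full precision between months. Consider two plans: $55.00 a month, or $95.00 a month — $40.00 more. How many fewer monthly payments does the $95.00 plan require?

Monthly rate r = 25.2%/12 = 2.1% = 0.021.
At $55.00/mo: n = ⌈−ln(1 − rB₀/P)/ln(1+r)⌉ = 54 payments (last $50.60); total interest = total paid − $1,765.00 = $1,200.60.
At $95.00/mo: 24 payments (last $75.84); total interest $495.84.
Payments saved = 54 − 24 = 30.

30 fewer payments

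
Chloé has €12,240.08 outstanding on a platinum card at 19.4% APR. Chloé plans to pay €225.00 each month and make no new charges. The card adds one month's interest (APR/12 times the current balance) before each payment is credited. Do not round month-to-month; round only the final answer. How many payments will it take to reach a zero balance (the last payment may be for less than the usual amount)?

Monthly rate r = 19.4%/12 = 1.61667% = 0.0161667.
Recurrence: B ← B·(1+r) − €225.00.
Month 1: interest €197.88; balance after payment €12,212.96.
Month 2: interest €197.44; balance after payment €12,185.40.
Closed form: n = −ln(1 − rB₀/P)/ln(1+r) = −ln(0.12053)/ln(1.01617) ≈ 131.934, so the balance reaches zero during payment 132.

132 payments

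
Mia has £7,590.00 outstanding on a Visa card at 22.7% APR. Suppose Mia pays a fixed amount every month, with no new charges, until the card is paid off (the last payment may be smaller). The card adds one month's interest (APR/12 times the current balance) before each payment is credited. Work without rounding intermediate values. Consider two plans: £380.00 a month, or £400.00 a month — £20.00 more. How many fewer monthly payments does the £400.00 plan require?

Monthly rate r = 22.7%/12 = 1.89167% = 0.0189167.
At £380.00/mo: n = ⌈−ln(1 − rB₀/P)/ln(1+r)⌉ = 26 payments (last £123.49); total interest = total paid − £7,590.00 = £2,033.49.
At £400.00/mo: 24 payments (last £291.43); total interest £1,901.43.
Payments saved = 26 − 24 = 2.

2 fewer payments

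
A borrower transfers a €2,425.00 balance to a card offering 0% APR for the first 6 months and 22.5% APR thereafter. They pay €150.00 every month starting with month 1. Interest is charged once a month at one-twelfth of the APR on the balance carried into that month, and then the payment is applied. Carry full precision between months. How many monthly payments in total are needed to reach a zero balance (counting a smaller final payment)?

18 months

Promo months 1–6 at r₀ = 0%/12 = 0; months 7+ at r₁ = 22.5%/12 = 0.01875.
After month 6 (no interest yet): B = €2,425.00 − 6·€150.00 = €1,525.00.
Then at r₁ with €150.00/mo: n₂ = −ln(1 − r₁·B/P)/ln(1+r₁) ≈ 11.39 → 12 more payments.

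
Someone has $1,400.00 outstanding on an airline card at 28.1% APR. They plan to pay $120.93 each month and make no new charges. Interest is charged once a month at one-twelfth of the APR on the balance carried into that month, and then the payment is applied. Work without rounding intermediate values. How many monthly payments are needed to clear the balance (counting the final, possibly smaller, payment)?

Monthly rate r = 28.1%/12 = 2.34167% = 0.0234167.
Recurrence: B ← B·(1+r) − $120.93.
Month 1: interest $32.78; balance after payment $1,311.85.
Month 2: interest $30.72; balance after payment $1,221.64.
Closed form: n = −ln(1 − rB₀/P)/ln(1+r) = −ln(0.72891)/ln(1.02342) ≈ 13.661, so the balance reaches zero during payment 14.

14 payments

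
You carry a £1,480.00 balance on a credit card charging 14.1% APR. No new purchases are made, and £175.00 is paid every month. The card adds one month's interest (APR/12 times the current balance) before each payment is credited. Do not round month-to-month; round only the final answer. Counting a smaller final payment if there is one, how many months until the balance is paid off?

Monthly rate r = 14.1%/12 = 1.175% = 0.01175.
Recurrence: B ← B·(1+r) − £175.00.
Month 1: interest £17.39; balance after payment £1,322.39.
Month 2: interest £15.54; balance after payment £1,162.93.
Closed form: n = −ln(1 − rB₀/P)/ln(1+r) = −ln(0.90063)/ln(1.01175) ≈ 8.960, so the balance reaches zero during payment 9.

9 months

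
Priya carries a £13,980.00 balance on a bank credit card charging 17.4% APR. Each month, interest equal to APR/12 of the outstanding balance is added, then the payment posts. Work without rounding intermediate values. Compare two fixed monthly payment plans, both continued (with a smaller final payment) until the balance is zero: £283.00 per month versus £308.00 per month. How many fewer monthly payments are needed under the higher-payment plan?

Monthly rate r = 17.4%/12 = 1.45% = 0.0145.
At £283.00/mo: n = ⌈−ln(1 − rB₀/P)/ln(1+r)⌉ = 88 payments (last £145.20); total interest = total paid − £13,980.00 = £10,786.20.
At £308.00/mo: 75 payments (last £173.55); total interest £8,985.55.
Payments saved = 88 − 75 = 13.

13 fewer payments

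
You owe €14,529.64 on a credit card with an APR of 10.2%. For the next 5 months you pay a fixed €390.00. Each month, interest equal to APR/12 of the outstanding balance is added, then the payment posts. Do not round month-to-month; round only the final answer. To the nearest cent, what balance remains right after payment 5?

Monthly rate r = 10.2%/12 = 0.85% = 0.0085.
Each month: B ← B·(1+r) − €390.00.
Month 1: interest €123.50; balance after payment €14,263.14.
Month 2: interest €121.24; balance after payment €13,994.38.
Month 3: interest €118.95; balance after payment €13,723.33.
Month 4: interest €116.65; balance after payment €13,449.98.
Month 5: interest €114.32; balance after payment €13,174.30.

€13,174.30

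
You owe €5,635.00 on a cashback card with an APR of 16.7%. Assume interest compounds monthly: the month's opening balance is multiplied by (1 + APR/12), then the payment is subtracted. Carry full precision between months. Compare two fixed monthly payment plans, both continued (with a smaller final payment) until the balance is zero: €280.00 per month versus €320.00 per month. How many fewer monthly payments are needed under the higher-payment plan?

3 fewer payments

Monthly rate r = 16.7%/12 = 1.39167% = 0.0139167.
At €280.00/mo: n = ⌈−ln(1 − rB₀/P)/ln(1+r)⌉ = 24 payments (last €217.70); total interest = total paid − €5,635.00 = €1,022.70.
At €320.00/mo: 21 payments (last €109.50); total interest €874.50.
Payments saved = 24 − 21 = 3.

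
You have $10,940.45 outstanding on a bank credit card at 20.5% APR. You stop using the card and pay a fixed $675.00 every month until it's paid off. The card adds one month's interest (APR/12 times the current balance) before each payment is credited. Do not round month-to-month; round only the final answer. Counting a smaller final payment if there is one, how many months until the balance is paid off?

20 payments

Monthly rate r = 20.5%/12 = 1.70833% = 0.0170833.
Recurrence: B ← B·(1+r) − $675.00.
Month 1: interest $186.90; balance after payment $10,452.35.
Month 2: interest $178.56; balance after payment $9,955.91.
Closed form: n = −ln(1 − rB₀/P)/ln(1+r) = −ln(0.72311)/ln(1.01708) ≈ 19.139, so the balance reaches zero during payment 20.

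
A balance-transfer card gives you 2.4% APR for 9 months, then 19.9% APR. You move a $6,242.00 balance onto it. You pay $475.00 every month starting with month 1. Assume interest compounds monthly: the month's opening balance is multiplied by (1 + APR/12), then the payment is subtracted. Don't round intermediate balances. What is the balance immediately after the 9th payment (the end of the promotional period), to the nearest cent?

$2,045.90

Promo months 1–9 at r₀ = 2.4%/12 = 0.002; months 10+ at r₁ = 19.9%/12 = 0.0165833.
After month 9: iterate B ← B·(1+r₀) − $475.00 for 9 months → $2,045.90.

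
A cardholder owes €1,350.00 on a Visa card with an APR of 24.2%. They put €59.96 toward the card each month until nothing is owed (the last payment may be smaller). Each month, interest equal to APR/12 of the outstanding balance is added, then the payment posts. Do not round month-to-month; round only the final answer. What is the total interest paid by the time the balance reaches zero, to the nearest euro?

Monthly rate r = 24.2%/12 = 2.01667% = 0.0201667.
Payoff takes n = ⌈−ln(1 − rB₀/P)/ln(1+r)⌉ = ⌈30.313⌉ = 31 payments; the last is €18.91.
Total paid = 30·€59.96 + €18.91 = €1,817.71.
Total interest = total paid − principal = €1,817.71 − €1,350.00 = €467.71.

€468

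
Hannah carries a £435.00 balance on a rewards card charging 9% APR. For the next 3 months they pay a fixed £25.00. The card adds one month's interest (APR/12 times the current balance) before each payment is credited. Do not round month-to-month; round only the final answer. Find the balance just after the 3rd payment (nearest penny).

Monthly rate r = 9%/12 = 0.75% = 0.0075.
Each month: B ← B·(1+r) − £25.00.
Month 1: interest £3.26; balance after payment £413.26.
Month 2: interest £3.10; balance after payment £391.36.
Month 3: interest £2.94; balance after payment £369.30.

£369.30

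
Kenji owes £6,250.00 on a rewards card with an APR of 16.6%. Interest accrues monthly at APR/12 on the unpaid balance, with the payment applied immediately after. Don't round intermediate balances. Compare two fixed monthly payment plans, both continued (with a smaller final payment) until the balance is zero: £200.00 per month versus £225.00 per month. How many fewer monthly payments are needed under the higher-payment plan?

6 fewer payments

Monthly rate r = 16.6%/12 = 1.38333% = 0.0138333.
At £200.00/mo: n = ⌈−ln(1 − rB₀/P)/ln(1+r)⌉ = 42 payments (last £41.98); total interest = total paid − £6,250.00 = £1,991.98.
At £225.00/mo: 36 payments (last £67.16); total interest £1,692.16.
Payments saved = 42 − 36 = 6.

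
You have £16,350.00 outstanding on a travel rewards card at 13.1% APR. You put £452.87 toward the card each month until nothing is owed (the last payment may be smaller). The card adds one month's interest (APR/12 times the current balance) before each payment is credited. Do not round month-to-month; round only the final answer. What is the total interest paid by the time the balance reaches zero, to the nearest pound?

£4,551

Monthly rate r = 13.1%/12 = 1.09167% = 0.0109167.
Payoff takes n = ⌈−ln(1 − rB₀/P)/ln(1+r)⌉ = ⌈46.151⌉ = 47 payments; the last is £68.58.
Total paid = 46·£452.87 + £68.58 = £20,900.60.
Total interest = total paid − principal = £20,900.60 − £16,350.00 = £4,550.60.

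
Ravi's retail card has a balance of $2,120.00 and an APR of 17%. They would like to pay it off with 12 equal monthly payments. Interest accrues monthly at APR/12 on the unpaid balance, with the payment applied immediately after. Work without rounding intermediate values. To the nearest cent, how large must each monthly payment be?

$193.35

Monthly rate r = 17%/12 = 1.41667% = 0.0141667.
Level-payment amortization: P = B₀·r / (1 − (1+r)^(−n)) = 2120.00·0.0141667 / (1 − 1.01417^(−12)).
Denominator 1 − (1+r)^(−12) = 0.155328164.
P = 30.0333 / 0.155328164 ≈ 193.35.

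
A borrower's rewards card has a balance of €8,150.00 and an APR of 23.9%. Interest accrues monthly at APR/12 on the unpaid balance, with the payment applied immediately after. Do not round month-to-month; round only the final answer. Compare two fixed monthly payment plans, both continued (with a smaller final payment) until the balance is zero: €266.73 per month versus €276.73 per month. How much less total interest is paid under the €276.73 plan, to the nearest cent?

Monthly rate r = 23.9%/12 = 1.99167% = 0.0199167.
At €266.73/mo: n = ⌈−ln(1 − rB₀/P)/ln(1+r)⌉ = 48 payments (last €149.91); total interest = total paid − €8,150.00 = €4,536.22.
At €276.73/mo: 45 payments (last €218.52); total interest €4,244.64.
Interest saved = €4,536.22 − €4,244.64 = €291.58.

€291.58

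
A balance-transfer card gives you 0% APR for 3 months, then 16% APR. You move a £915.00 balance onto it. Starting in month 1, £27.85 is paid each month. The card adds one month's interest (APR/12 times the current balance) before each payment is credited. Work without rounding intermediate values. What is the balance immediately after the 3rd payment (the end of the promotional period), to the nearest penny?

£831.45

Promo months 1–3 at r₀ = 0%/12 = 0; months 4+ at r₁ = 16%/12 = 0.0133333.
After month 3 (no interest yet): B = £915.00 − 3·£27.85 = £831.45.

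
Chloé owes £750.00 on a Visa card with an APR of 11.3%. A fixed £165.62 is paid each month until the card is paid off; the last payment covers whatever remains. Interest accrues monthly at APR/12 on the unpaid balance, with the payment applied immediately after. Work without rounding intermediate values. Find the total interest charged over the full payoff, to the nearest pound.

Monthly rate r = 11.3%/12 = 0.941667% = 0.00941667.
Payoff takes n = ⌈−ln(1 − rB₀/P)/ln(1+r)⌉ = ⌈4.650⌉ = 5 payments; the last is £107.76.
Total paid = 4·£165.62 + £107.76 = £770.24.
Total interest = total paid − principal = £770.24 − £750.00 = £20.24.

£20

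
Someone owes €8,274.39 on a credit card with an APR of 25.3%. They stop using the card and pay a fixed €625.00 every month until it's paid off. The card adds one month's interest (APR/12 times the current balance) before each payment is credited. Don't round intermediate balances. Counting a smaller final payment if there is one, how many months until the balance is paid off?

Monthly rate r = 25.3%/12 = 2.10833% = 0.0210833.
Recurrence: B ← B·(1+r) − €625.00.
Month 1: interest €174.45; balance after payment €7,823.84.
Month 2: interest €164.95; balance after payment €7,363.79.
Closed form: n = −ln(1 − rB₀/P)/ln(1+r) = −ln(0.72088)/ln(1.02108) ≈ 15.687, so the balance reaches zero during payment 16.

16 payments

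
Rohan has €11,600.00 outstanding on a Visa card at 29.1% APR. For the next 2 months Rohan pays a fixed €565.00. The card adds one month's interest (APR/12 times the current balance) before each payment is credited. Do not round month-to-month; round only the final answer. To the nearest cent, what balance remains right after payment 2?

Monthly rate r = 29.1%/12 = 2.425% = 0.02425.
Each month: B ← B·(1+r) − €565.00.
Month 1: interest €281.30; balance after payment €11,316.30.
Month 2: interest €274.42; balance after payment €11,025.72.

€11,025.72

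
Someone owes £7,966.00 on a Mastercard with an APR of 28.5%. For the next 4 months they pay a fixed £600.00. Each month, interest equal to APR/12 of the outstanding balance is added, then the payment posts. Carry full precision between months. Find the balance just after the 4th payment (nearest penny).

Monthly rate r = 28.5%/12 = 2.375% = 0.02375.
Each month: B ← B·(1+r) − £600.00.
Month 1: interest £189.19; balance after payment £7,555.19.
Month 2: interest £179.44; balance after payment £7,134.63.
Month 3: interest £169.45; balance after payment £6,704.08.
Month 4: interest £159.22; balance after payment £6,263.30.

£6,263.30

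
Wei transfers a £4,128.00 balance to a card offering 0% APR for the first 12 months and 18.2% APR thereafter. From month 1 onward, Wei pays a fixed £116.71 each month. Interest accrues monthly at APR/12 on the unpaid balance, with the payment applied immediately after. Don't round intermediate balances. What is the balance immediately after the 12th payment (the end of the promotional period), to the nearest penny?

Promo months 1–12 at r₀ = 0%/12 = 0; months 13+ at r₁ = 18.2%/12 = 0.0151667.
After month 12 (no interest yet): B = £4,128.00 − 12·£116.71 = £2,727.48.

£2,727.48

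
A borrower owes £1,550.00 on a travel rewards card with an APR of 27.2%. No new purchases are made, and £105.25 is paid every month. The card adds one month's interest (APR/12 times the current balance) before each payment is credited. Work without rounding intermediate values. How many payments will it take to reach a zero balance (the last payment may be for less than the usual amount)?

Monthly rate r = 27.2%/12 = 2.26667% = 0.0226667.
Recurrence: B ← B·(1+r) − £105.25.
Month 1: interest £35.13; balance after payment £1,479.88.
Month 2: interest £33.54; balance after payment £1,408.18.
Closed form: n = −ln(1 − rB₀/P)/ln(1+r) = −ln(0.66619)/ln(1.02267) ≈ 18.122, so the balance reaches zero during payment 19.

19 months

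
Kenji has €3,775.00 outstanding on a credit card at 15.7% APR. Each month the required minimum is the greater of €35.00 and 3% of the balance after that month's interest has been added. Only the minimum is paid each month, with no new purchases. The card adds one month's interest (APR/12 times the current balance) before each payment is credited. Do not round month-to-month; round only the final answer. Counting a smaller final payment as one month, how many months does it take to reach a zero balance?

Monthly rate r = 15.7%/12 = 1.30833% = 0.0130833.
While 3% of the post-interest balance exceeds €35.00, each month B ← (B·(1+r))·(1 − 0.03), i.e. B shrinks by the factor (1+r)·0.97 = 0.98269.
This holds for months 1–68. Entering month 69 the balance is €1,151.51; 3% of the post-interest balance is now below €35.00, so the flat €35.00 minimum applies from here.
From month 69 a fixed €35.00 at rate r clears €1,151.51 in 44 more payments. Total: 68 + 44 = 112 months.

112 months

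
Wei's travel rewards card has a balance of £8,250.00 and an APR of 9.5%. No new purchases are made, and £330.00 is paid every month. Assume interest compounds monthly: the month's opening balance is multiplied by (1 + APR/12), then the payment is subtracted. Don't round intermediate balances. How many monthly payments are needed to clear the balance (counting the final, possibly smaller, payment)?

28 months

Monthly rate r = 9.5%/12 = 0.791667% = 0.00791667.
Recurrence: B ← B·(1+r) − £330.00.
Month 1: interest £65.31; balance after payment £7,985.31.
Month 2: interest £63.22; balance after payment £7,718.53.
Closed form: n = −ln(1 − rB₀/P)/ln(1+r) = −ln(0.80208)/ln(1.00792) ≈ 27.968, so the balance reaches zero during payment 28.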